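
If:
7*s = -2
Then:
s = -2/7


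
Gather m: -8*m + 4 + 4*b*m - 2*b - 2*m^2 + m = -2*b - 2*m^2 + m*(4*b - 7) + 4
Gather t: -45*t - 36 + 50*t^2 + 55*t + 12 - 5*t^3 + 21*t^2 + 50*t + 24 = -5*t^3 + 71*t^2 + 60*t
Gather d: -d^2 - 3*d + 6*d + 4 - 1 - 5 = -d^2 + 3*d - 2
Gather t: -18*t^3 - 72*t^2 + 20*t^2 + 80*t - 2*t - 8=-18*t^3 - 52*t^2 + 78*t - 8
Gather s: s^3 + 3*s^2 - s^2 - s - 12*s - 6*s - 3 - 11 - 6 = s^3 + 2*s^2 - 19*s - 20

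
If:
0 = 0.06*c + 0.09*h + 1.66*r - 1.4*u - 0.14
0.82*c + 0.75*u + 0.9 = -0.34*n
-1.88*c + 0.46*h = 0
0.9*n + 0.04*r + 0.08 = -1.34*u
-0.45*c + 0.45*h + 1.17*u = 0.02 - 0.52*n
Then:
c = 27.87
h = 113.90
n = 157.67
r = -94.09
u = -103.15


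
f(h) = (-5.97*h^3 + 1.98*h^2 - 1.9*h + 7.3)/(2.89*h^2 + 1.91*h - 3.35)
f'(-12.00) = -2.02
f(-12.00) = 27.27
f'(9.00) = -2.03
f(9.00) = -16.95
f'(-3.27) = -0.57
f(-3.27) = 11.43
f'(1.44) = -2.96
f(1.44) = -1.70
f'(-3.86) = -1.22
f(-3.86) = 11.98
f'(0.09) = -1.21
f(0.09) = -2.26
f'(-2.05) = 12.14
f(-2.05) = 14.54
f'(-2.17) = 7.74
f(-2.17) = 13.37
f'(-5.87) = -1.82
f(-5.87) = 15.22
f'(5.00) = -1.98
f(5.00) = -8.91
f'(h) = (-5.78*h - 1.91)*(-5.97*h^3 + 1.98*h^2 - 1.9*h + 7.3)/(2.89*h^2 + 1.91*h - 3.35)^2 + (-17.91*h^2 + 3.96*h - 1.9)/(2.89*h^2 + 1.91*h - 3.35)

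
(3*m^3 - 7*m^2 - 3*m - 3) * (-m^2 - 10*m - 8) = -3*m^5 - 23*m^4 + 49*m^3 + 89*m^2 + 54*m + 24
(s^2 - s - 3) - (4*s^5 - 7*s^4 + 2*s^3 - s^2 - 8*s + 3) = -4*s^5 + 7*s^4 - 2*s^3 + 2*s^2 + 7*s - 6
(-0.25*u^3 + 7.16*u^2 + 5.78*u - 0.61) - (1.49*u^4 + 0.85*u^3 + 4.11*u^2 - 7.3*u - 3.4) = -1.49*u^4 - 1.1*u^3 + 3.05*u^2 + 13.08*u + 2.79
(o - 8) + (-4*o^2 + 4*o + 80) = -4*o^2 + 5*o + 72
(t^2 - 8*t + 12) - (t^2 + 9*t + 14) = -17*t - 2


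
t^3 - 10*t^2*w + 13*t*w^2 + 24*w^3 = (t - 8*w)*(t - 3*w)*(t + w)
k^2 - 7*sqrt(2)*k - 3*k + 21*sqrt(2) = (k - 3)*(k - 7*sqrt(2))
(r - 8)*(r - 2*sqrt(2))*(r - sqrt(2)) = r^3 - 8*r^2 - 3*sqrt(2)*r^2 + 4*r + 24*sqrt(2)*r - 32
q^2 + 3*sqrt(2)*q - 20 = (q - 2*sqrt(2))*(q + 5*sqrt(2))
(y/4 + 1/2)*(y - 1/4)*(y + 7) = y^3/4 + 35*y^2/16 + 47*y/16 - 7/8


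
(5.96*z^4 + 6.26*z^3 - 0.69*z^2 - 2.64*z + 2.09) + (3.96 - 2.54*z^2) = 5.96*z^4 + 6.26*z^3 - 3.23*z^2 - 2.64*z + 6.05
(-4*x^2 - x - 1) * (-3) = 12*x^2 + 3*x + 3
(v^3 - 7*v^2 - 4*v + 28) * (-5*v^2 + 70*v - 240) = -5*v^5 + 105*v^4 - 710*v^3 + 1260*v^2 + 2920*v - 6720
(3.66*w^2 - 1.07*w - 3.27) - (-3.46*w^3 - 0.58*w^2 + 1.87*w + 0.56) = 3.46*w^3 + 4.24*w^2 - 2.94*w - 3.83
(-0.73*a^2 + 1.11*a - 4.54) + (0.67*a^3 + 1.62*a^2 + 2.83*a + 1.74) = 0.67*a^3 + 0.89*a^2 + 3.94*a - 2.8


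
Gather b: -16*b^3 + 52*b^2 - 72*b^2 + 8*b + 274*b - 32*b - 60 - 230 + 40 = -16*b^3 - 20*b^2 + 250*b - 250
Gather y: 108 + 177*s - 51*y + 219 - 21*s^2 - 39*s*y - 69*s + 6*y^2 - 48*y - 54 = -21*s^2 + 108*s + 6*y^2 + y*(-39*s - 99) + 273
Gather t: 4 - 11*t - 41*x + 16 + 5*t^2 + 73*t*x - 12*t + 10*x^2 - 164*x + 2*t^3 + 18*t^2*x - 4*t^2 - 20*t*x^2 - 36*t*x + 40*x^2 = 2*t^3 + t^2*(18*x + 1) + t*(-20*x^2 + 37*x - 23) + 50*x^2 - 205*x + 20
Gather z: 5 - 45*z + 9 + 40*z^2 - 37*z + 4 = 40*z^2 - 82*z + 18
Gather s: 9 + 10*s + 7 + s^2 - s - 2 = s^2 + 9*s + 14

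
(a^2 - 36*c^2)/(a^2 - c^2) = (a^2 - 36*c^2)/(a^2 - c^2)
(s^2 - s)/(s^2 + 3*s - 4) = s/(s + 4)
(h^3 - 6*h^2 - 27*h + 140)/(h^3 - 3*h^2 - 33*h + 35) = (h - 4)/(h - 1)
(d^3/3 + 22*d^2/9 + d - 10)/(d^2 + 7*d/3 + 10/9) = (3*d^3 + 22*d^2 + 9*d - 90)/(9*d^2 + 21*d + 10)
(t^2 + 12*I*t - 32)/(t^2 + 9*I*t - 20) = (t + 8*I)/(t + 5*I)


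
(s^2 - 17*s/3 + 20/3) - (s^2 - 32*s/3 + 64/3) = 5*s - 44/3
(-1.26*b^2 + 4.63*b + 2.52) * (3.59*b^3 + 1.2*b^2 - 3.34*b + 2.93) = -4.5234*b^5 + 15.1097*b^4 + 18.8112*b^3 - 16.132*b^2 + 5.1491*b + 7.3836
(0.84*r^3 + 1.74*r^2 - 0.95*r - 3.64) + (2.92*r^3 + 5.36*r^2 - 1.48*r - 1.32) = 3.76*r^3 + 7.1*r^2 - 2.43*r - 4.96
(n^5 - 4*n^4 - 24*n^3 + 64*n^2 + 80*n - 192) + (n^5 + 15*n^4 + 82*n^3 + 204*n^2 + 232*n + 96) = 2*n^5 + 11*n^4 + 58*n^3 + 268*n^2 + 312*n - 96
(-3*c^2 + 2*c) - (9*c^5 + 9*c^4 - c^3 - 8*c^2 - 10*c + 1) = -9*c^5 - 9*c^4 + c^3 + 5*c^2 + 12*c - 1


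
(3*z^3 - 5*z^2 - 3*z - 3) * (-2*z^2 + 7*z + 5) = -6*z^5 + 31*z^4 - 14*z^3 - 40*z^2 - 36*z - 15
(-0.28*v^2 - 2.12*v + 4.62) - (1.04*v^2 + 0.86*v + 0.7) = -1.32*v^2 - 2.98*v + 3.92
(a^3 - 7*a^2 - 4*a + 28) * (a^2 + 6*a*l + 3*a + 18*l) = a^5 + 6*a^4*l - 4*a^4 - 24*a^3*l - 25*a^3 - 150*a^2*l + 16*a^2 + 96*a*l + 84*a + 504*l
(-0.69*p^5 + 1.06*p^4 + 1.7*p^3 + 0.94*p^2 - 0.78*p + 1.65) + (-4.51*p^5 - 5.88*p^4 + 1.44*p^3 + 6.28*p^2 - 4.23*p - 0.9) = -5.2*p^5 - 4.82*p^4 + 3.14*p^3 + 7.22*p^2 - 5.01*p + 0.75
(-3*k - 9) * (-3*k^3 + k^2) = 9*k^4 + 24*k^3 - 9*k^2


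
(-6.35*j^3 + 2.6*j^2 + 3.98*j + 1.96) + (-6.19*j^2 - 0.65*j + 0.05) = -6.35*j^3 - 3.59*j^2 + 3.33*j + 2.01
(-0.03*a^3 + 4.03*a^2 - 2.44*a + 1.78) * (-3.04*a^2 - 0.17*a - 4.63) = 0.0912*a^5 - 12.2461*a^4 + 6.8714*a^3 - 23.6553*a^2 + 10.9946*a - 8.2414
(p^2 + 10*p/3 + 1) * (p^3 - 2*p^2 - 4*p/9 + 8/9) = p^5 + 4*p^4/3 - 55*p^3/9 - 70*p^2/27 + 68*p/27 + 8/9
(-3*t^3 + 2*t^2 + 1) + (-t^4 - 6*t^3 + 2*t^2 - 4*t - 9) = -t^4 - 9*t^3 + 4*t^2 - 4*t - 8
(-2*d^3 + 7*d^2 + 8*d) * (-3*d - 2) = 6*d^4 - 17*d^3 - 38*d^2 - 16*d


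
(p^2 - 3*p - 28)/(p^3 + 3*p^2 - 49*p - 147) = (p + 4)/(p^2 + 10*p + 21)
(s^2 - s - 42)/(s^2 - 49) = (s + 6)/(s + 7)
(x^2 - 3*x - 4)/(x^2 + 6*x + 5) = (x - 4)/(x + 5)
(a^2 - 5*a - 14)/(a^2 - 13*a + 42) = (a + 2)/(a - 6)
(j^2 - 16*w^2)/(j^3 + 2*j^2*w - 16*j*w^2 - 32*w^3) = 1/(j + 2*w)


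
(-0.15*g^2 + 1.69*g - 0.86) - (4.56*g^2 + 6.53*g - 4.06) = -4.71*g^2 - 4.84*g + 3.2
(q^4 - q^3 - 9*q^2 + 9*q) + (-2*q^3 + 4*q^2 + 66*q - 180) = q^4 - 3*q^3 - 5*q^2 + 75*q - 180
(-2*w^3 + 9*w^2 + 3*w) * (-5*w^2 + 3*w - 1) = 10*w^5 - 51*w^4 + 14*w^3 - 3*w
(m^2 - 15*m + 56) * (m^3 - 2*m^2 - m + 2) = m^5 - 17*m^4 + 85*m^3 - 95*m^2 - 86*m + 112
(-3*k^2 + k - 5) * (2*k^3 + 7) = -6*k^5 + 2*k^4 - 10*k^3 - 21*k^2 + 7*k - 35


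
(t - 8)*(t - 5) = t^2 - 13*t + 40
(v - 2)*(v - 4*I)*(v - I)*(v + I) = v^4 - 2*v^3 - 4*I*v^3 + v^2 + 8*I*v^2 - 2*v - 4*I*v + 8*I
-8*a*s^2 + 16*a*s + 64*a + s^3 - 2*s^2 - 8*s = (-8*a + s)*(s - 4)*(s + 2)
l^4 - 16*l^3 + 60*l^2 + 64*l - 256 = (l - 8)^2*(l - 2)*(l + 2)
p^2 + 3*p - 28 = (p - 4)*(p + 7)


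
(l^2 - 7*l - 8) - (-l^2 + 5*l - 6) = 2*l^2 - 12*l - 2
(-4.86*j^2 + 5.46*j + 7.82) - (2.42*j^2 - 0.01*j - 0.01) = -7.28*j^2 + 5.47*j + 7.83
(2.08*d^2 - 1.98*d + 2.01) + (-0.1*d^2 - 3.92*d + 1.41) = 1.98*d^2 - 5.9*d + 3.42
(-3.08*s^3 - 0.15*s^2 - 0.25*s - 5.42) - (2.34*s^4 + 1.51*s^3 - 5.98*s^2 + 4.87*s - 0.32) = -2.34*s^4 - 4.59*s^3 + 5.83*s^2 - 5.12*s - 5.1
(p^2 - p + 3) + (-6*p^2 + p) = 3 - 5*p^2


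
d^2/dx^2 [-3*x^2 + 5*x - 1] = -6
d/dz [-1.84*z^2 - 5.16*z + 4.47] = -3.68*z - 5.16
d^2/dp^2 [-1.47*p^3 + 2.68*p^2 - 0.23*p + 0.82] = 5.36 - 8.82*p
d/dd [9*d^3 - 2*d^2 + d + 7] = 27*d^2 - 4*d + 1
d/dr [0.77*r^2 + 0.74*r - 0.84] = 1.54*r + 0.74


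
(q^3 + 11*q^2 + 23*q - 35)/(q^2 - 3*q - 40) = (q^2 + 6*q - 7)/(q - 8)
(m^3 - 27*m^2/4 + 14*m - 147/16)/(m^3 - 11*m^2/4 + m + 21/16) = (2*m - 7)/(2*m + 1)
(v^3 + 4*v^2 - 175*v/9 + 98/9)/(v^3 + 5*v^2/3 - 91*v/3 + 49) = (v - 2/3)/(v - 3)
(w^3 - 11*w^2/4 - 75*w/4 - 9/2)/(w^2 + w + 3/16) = 4*(w^2 - 3*w - 18)/(4*w + 3)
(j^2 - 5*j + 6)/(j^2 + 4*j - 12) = (j - 3)/(j + 6)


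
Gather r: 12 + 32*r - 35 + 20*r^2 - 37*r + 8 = 20*r^2 - 5*r - 15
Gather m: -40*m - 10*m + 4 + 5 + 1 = 10 - 50*m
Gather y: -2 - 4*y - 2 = -4*y - 4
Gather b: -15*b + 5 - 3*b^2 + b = -3*b^2 - 14*b + 5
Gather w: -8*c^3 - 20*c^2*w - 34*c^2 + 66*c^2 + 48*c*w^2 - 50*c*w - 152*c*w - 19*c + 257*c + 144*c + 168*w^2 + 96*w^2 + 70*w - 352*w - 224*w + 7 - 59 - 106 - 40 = -8*c^3 + 32*c^2 + 382*c + w^2*(48*c + 264) + w*(-20*c^2 - 202*c - 506) - 198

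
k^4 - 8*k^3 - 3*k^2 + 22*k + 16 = (k - 8)*(k - 2)*(k + 1)^2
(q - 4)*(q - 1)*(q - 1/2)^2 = q^4 - 6*q^3 + 37*q^2/4 - 21*q/4 + 1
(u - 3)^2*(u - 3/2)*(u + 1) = u^4 - 13*u^3/2 + 21*u^2/2 + 9*u/2 - 27/2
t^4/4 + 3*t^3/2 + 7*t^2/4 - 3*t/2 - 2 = (t/4 + 1)*(t - 1)*(t + 1)*(t + 2)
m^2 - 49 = (m - 7)*(m + 7)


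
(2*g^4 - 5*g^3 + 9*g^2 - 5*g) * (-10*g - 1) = -20*g^5 + 48*g^4 - 85*g^3 + 41*g^2 + 5*g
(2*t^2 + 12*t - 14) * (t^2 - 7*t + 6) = 2*t^4 - 2*t^3 - 86*t^2 + 170*t - 84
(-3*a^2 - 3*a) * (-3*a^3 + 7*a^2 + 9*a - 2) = 9*a^5 - 12*a^4 - 48*a^3 - 21*a^2 + 6*a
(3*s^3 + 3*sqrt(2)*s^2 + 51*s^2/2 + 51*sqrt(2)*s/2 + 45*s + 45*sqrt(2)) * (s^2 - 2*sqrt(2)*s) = 3*s^5 - 3*sqrt(2)*s^4 + 51*s^4/2 - 51*sqrt(2)*s^3/2 + 33*s^3 - 102*s^2 - 45*sqrt(2)*s^2 - 180*s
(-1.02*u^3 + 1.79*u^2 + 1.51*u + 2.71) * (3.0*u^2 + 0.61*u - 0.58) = -3.06*u^5 + 4.7478*u^4 + 6.2135*u^3 + 8.0129*u^2 + 0.7773*u - 1.5718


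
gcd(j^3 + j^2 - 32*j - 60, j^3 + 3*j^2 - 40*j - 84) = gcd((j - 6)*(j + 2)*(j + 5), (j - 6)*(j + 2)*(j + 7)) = j^2 - 4*j - 12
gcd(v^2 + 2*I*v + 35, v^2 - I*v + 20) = v - 5*I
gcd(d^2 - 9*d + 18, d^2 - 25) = 1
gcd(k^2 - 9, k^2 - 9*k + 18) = k - 3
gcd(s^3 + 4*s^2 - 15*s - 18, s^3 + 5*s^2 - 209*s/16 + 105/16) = 1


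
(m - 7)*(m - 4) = m^2 - 11*m + 28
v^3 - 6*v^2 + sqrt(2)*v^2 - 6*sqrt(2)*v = v*(v - 6)*(v + sqrt(2))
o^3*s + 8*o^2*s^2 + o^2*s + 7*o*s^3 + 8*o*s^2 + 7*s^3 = (o + s)*(o + 7*s)*(o*s + s)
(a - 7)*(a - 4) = a^2 - 11*a + 28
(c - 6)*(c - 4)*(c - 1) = c^3 - 11*c^2 + 34*c - 24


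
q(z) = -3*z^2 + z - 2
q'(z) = 1 - 6*z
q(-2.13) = -17.74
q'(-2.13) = 13.78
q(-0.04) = -2.04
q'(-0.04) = 1.24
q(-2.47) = -22.77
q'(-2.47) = 15.82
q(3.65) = -38.32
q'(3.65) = -20.90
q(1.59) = -7.99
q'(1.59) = -8.54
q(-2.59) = -24.71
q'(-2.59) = 16.54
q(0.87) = -3.40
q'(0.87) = -4.22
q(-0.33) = -2.66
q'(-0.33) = 2.98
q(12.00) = -422.00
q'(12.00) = -71.00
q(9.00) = -236.00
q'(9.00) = -53.00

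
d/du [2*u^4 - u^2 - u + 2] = 8*u^3 - 2*u - 1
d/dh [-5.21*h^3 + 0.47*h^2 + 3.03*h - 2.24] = -15.63*h^2 + 0.94*h + 3.03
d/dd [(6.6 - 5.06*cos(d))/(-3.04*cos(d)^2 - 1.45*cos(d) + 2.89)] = (15.3824*cos(d)^2 - 40.128*cos(d) + 5.0534)*sin(d)/(9.2416*cos(d)^4 + 8.816*cos(d)^3 - 15.4687*cos(d)^2 - 8.381*cos(d) + 8.3521)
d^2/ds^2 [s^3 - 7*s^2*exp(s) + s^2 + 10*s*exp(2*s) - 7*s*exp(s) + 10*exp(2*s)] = -7*s^2*exp(s) + 40*s*exp(2*s) - 35*s*exp(s) + 6*s + 80*exp(2*s) - 28*exp(s) + 2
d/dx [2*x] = 2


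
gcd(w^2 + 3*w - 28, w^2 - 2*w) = 1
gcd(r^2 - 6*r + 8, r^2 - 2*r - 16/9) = 1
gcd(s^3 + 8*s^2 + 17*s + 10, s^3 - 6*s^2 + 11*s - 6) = 1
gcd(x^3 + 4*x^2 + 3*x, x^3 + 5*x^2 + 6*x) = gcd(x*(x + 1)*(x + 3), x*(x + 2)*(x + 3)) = x^2 + 3*x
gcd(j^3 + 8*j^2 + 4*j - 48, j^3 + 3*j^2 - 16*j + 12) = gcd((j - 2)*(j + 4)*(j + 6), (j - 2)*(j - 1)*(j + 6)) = j^2 + 4*j - 12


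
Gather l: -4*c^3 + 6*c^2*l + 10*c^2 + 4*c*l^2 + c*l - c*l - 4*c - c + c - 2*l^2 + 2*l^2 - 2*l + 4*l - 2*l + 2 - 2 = -4*c^3 + 6*c^2*l + 10*c^2 + 4*c*l^2 - 4*c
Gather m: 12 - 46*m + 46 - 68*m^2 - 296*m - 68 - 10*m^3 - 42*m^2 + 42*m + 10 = -10*m^3 - 110*m^2 - 300*m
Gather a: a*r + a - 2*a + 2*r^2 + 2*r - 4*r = a*(r - 1) + 2*r^2 - 2*r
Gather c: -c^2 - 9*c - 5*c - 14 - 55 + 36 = -c^2 - 14*c - 33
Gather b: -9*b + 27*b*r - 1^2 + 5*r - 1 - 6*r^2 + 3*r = b*(27*r - 9) - 6*r^2 + 8*r - 2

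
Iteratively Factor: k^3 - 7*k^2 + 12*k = (k)*(k^2 - 7*k + 12) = k*(k - 3)*(k - 4)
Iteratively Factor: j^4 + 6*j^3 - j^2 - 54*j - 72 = (j + 4)*(j^3 + 2*j^2 - 9*j - 18) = (j + 3)*(j + 4)*(j^2 - j - 6) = (j - 3)*(j + 3)*(j + 4)*(j + 2)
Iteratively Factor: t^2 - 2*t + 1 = (t - 1)*(t - 1)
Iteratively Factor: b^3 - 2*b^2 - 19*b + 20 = (b - 1)*(b^2 - b - 20) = (b - 1)*(b + 4)*(b - 5)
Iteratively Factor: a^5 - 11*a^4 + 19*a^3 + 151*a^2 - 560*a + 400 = (a - 1)*(a^4 - 10*a^3 + 9*a^2 + 160*a - 400) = (a - 5)*(a - 1)*(a^3 - 5*a^2 - 16*a + 80) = (a - 5)^2*(a - 1)*(a^2 - 16) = (a - 5)^2*(a - 1)*(a + 4)*(a - 4)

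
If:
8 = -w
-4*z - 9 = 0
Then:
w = -8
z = -9/4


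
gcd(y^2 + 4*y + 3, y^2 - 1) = y + 1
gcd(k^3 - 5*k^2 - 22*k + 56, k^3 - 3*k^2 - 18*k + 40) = k^2 + 2*k - 8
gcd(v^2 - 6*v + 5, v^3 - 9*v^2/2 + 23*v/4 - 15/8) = 1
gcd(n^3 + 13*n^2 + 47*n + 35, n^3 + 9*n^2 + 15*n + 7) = n^2 + 8*n + 7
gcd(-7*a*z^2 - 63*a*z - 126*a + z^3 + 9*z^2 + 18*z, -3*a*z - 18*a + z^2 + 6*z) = z + 6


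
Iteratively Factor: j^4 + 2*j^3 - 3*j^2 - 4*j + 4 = (j + 2)*(j^3 - 3*j + 2) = (j + 2)^2*(j^2 - 2*j + 1) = (j - 1)*(j + 2)^2*(j - 1)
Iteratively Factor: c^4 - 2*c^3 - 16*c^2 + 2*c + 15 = (c - 5)*(c^3 + 3*c^2 - c - 3) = (c - 5)*(c + 1)*(c^2 + 2*c - 3) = (c - 5)*(c - 1)*(c + 1)*(c + 3)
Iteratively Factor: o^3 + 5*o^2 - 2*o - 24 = (o + 3)*(o^2 + 2*o - 8) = (o - 2)*(o + 3)*(o + 4)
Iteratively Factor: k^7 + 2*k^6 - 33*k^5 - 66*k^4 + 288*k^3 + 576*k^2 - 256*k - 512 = (k + 4)*(k^6 - 2*k^5 - 25*k^4 + 34*k^3 + 152*k^2 - 32*k - 128) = (k - 4)*(k + 4)*(k^5 + 2*k^4 - 17*k^3 - 34*k^2 + 16*k + 32) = (k - 4)*(k + 2)*(k + 4)*(k^4 - 17*k^2 + 16) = (k - 4)*(k + 1)*(k + 2)*(k + 4)*(k^3 - k^2 - 16*k + 16) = (k - 4)*(k - 1)*(k + 1)*(k + 2)*(k + 4)*(k^2 - 16) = (k - 4)*(k - 1)*(k + 1)*(k + 2)*(k + 4)^2*(k - 4)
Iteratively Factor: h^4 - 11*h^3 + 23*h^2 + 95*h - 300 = (h - 5)*(h^3 - 6*h^2 - 7*h + 60) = (h - 5)*(h - 4)*(h^2 - 2*h - 15) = (h - 5)^2*(h - 4)*(h + 3)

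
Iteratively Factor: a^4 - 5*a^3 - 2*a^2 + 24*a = (a + 2)*(a^3 - 7*a^2 + 12*a) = (a - 4)*(a + 2)*(a^2 - 3*a) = a*(a - 4)*(a + 2)*(a - 3)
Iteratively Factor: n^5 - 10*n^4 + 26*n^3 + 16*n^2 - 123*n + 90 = (n - 5)*(n^4 - 5*n^3 + n^2 + 21*n - 18) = (n - 5)*(n - 3)*(n^3 - 2*n^2 - 5*n + 6) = (n - 5)*(n - 3)^2*(n^2 + n - 2) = (n - 5)*(n - 3)^2*(n + 2)*(n - 1)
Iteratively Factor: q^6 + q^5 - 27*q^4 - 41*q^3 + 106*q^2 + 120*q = (q + 4)*(q^5 - 3*q^4 - 15*q^3 + 19*q^2 + 30*q) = (q - 5)*(q + 4)*(q^4 + 2*q^3 - 5*q^2 - 6*q) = q*(q - 5)*(q + 4)*(q^3 + 2*q^2 - 5*q - 6) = q*(q - 5)*(q + 3)*(q + 4)*(q^2 - q - 2) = q*(q - 5)*(q + 1)*(q + 3)*(q + 4)*(q - 2)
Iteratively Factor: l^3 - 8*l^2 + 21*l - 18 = (l - 3)*(l^2 - 5*l + 6) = (l - 3)^2*(l - 2)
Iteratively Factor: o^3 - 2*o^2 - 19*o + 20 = (o - 1)*(o^2 - o - 20) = (o - 1)*(o + 4)*(o - 5)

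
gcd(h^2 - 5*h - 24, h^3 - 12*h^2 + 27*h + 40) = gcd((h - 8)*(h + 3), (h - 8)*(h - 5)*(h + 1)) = h - 8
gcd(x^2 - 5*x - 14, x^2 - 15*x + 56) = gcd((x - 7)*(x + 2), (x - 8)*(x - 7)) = x - 7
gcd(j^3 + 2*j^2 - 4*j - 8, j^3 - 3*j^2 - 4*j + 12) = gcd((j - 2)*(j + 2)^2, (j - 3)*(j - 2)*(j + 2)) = j^2 - 4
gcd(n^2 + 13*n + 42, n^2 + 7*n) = n + 7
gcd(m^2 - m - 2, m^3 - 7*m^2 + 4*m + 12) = m^2 - m - 2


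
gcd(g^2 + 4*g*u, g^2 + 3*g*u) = g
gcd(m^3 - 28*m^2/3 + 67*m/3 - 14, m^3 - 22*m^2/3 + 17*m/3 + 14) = m^2 - 25*m/3 + 14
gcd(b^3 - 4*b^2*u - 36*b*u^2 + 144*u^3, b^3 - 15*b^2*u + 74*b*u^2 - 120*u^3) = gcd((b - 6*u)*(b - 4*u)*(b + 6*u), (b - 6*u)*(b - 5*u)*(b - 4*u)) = b^2 - 10*b*u + 24*u^2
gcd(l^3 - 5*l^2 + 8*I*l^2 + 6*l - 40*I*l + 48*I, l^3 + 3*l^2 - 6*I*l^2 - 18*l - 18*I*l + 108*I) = l - 3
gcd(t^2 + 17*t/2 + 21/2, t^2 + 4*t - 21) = t + 7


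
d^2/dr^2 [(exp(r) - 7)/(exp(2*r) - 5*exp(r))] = (exp(3*r) - 23*exp(2*r) + 105*exp(r) - 175)*exp(-r)/(exp(3*r) - 15*exp(2*r) + 75*exp(r) - 125)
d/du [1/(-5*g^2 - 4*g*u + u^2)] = 2*(2*g - u)/(5*g^2 + 4*g*u - u^2)^2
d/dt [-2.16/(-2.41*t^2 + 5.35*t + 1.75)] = (11.556 - 10.4112*t)/(-2.41*t^2 + 5.35*t + 1.75)^2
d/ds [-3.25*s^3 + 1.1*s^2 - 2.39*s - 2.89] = -9.75*s^2 + 2.2*s - 2.39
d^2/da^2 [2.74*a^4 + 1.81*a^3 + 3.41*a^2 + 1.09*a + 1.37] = 32.88*a^2 + 10.86*a + 6.82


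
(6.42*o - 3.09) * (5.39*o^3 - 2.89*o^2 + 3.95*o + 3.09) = 34.6038*o^4 - 35.2089*o^3 + 34.2891*o^2 + 7.6323*o - 9.5481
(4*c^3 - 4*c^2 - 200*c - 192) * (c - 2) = 4*c^4 - 12*c^3 - 192*c^2 + 208*c + 384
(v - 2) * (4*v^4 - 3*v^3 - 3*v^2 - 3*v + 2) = 4*v^5 - 11*v^4 + 3*v^3 + 3*v^2 + 8*v - 4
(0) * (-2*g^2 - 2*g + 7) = 0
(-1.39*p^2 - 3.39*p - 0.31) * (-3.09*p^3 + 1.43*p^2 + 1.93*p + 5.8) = 4.2951*p^5 + 8.4874*p^4 - 6.5725*p^3 - 15.048*p^2 - 20.2603*p - 1.798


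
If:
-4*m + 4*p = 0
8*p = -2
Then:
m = -1/4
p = -1/4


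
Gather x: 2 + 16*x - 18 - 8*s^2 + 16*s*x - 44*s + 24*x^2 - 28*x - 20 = -8*s^2 - 44*s + 24*x^2 + x*(16*s - 12) - 36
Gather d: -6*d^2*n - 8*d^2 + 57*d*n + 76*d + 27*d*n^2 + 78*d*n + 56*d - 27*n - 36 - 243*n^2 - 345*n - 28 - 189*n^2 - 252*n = d^2*(-6*n - 8) + d*(27*n^2 + 135*n + 132) - 432*n^2 - 624*n - 64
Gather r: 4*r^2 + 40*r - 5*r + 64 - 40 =4*r^2 + 35*r + 24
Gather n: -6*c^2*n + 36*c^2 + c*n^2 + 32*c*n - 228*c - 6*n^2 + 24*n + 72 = 36*c^2 - 228*c + n^2*(c - 6) + n*(-6*c^2 + 32*c + 24) + 72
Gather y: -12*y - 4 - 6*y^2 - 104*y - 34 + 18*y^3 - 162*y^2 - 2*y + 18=18*y^3 - 168*y^2 - 118*y - 20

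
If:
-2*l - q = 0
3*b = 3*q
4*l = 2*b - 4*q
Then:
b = q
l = -q/2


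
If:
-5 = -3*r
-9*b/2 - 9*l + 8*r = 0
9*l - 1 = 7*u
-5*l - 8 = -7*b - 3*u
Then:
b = 1913/1431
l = 2327/2862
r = 5/3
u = 287/318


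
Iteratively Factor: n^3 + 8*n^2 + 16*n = (n + 4)*(n^2 + 4*n) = (n + 4)^2*(n)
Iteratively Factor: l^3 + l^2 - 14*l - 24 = (l + 2)*(l^2 - l - 12) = (l - 4)*(l + 2)*(l + 3)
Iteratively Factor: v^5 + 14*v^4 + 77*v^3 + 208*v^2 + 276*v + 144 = (v + 3)*(v^4 + 11*v^3 + 44*v^2 + 76*v + 48) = (v + 2)*(v + 3)*(v^3 + 9*v^2 + 26*v + 24) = (v + 2)*(v + 3)^2*(v^2 + 6*v + 8) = (v + 2)*(v + 3)^2*(v + 4)*(v + 2)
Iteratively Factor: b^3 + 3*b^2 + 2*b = (b)*(b^2 + 3*b + 2) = b*(b + 1)*(b + 2)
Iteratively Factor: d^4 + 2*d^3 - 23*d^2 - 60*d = (d + 4)*(d^3 - 2*d^2 - 15*d) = (d + 3)*(d + 4)*(d^2 - 5*d) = d*(d + 3)*(d + 4)*(d - 5)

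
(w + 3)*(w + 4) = w^2 + 7*w + 12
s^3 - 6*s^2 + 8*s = s*(s - 4)*(s - 2)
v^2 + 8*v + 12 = (v + 2)*(v + 6)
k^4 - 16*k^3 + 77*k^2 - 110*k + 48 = (k - 8)*(k - 6)*(k - 1)^2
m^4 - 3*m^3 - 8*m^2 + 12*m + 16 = (m - 4)*(m - 2)*(m + 1)*(m + 2)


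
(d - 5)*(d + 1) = d^2 - 4*d - 5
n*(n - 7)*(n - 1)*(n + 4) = n^4 - 4*n^3 - 25*n^2 + 28*n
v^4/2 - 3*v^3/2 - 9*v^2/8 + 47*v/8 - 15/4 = (v/2 + 1)*(v - 5/2)*(v - 3/2)*(v - 1)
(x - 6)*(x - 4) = x^2 - 10*x + 24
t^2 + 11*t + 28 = (t + 4)*(t + 7)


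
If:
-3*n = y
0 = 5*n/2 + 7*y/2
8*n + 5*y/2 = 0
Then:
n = 0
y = 0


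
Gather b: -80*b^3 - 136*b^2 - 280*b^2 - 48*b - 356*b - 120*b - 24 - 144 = -80*b^3 - 416*b^2 - 524*b - 168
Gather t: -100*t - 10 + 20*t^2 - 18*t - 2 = 20*t^2 - 118*t - 12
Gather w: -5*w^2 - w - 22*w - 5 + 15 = -5*w^2 - 23*w + 10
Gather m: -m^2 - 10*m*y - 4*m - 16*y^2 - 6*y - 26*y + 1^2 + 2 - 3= -m^2 + m*(-10*y - 4) - 16*y^2 - 32*y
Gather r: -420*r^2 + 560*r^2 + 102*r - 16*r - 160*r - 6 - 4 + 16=140*r^2 - 74*r + 6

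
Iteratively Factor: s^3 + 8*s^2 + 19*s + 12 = (s + 3)*(s^2 + 5*s + 4) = (s + 3)*(s + 4)*(s + 1)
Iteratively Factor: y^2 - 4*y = (y - 4)*(y)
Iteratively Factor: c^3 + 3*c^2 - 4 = (c + 2)*(c^2 + c - 2) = (c - 1)*(c + 2)*(c + 2)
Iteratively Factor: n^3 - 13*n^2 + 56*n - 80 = (n - 4)*(n^2 - 9*n + 20) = (n - 4)^2*(n - 5)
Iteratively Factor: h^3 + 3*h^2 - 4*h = (h + 4)*(h^2 - h) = (h - 1)*(h + 4)*(h)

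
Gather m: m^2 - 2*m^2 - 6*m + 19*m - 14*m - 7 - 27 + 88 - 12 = -m^2 - m + 42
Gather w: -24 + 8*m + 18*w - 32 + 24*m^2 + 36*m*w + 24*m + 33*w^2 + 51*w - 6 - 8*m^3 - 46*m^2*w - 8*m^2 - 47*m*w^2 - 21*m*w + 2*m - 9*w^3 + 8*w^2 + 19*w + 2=-8*m^3 + 16*m^2 + 34*m - 9*w^3 + w^2*(41 - 47*m) + w*(-46*m^2 + 15*m + 88) - 60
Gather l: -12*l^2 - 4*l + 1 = -12*l^2 - 4*l + 1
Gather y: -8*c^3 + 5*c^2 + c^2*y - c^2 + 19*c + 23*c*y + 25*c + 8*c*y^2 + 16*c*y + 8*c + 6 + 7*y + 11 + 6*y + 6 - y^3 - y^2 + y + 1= -8*c^3 + 4*c^2 + 52*c - y^3 + y^2*(8*c - 1) + y*(c^2 + 39*c + 14) + 24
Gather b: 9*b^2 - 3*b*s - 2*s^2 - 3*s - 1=9*b^2 - 3*b*s - 2*s^2 - 3*s - 1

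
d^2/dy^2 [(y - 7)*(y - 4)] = 2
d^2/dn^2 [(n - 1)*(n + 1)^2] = 6*n + 2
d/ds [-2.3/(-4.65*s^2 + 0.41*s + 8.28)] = (0.943 - 21.39*s)/(-4.65*s^2 + 0.41*s + 8.28)^2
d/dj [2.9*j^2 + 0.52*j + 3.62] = 5.8*j + 0.52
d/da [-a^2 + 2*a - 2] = 2 - 2*a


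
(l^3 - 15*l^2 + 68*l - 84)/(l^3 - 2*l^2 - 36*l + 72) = (l - 7)/(l + 6)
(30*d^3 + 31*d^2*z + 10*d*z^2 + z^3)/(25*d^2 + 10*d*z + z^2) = (6*d^2 + 5*d*z + z^2)/(5*d + z)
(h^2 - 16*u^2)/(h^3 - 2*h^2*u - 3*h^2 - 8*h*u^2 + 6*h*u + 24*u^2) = (h + 4*u)/(h^2 + 2*h*u - 3*h - 6*u)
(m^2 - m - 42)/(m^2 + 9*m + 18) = (m - 7)/(m + 3)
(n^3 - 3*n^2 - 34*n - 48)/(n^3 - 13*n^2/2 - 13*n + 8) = 2*(n + 3)/(2*n - 1)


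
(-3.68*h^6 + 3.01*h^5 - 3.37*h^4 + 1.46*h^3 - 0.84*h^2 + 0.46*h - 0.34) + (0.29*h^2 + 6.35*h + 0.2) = -3.68*h^6 + 3.01*h^5 - 3.37*h^4 + 1.46*h^3 - 0.55*h^2 + 6.81*h - 0.14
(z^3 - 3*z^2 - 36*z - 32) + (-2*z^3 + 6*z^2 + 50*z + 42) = -z^3 + 3*z^2 + 14*z + 10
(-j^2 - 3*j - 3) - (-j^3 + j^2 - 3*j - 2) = j^3 - 2*j^2 - 1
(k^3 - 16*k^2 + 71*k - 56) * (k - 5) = k^4 - 21*k^3 + 151*k^2 - 411*k + 280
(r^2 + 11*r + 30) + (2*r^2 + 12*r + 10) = 3*r^2 + 23*r + 40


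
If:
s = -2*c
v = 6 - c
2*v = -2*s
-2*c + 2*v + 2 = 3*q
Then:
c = 2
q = 2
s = -4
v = 4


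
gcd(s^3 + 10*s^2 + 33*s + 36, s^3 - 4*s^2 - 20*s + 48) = s + 4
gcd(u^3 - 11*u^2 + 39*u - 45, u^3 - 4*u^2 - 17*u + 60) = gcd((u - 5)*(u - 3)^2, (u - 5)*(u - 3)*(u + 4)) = u^2 - 8*u + 15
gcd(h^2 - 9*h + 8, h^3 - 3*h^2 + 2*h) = h - 1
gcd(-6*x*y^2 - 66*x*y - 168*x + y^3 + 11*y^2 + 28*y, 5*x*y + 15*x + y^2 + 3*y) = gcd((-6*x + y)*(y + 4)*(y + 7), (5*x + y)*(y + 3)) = 1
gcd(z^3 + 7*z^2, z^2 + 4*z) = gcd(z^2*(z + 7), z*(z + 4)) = z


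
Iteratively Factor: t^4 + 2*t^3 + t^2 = (t + 1)*(t^3 + t^2) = (t + 1)^2*(t^2) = t*(t + 1)^2*(t)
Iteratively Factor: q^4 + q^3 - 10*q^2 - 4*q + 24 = (q - 2)*(q^3 + 3*q^2 - 4*q - 12) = (q - 2)^2*(q^2 + 5*q + 6) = (q - 2)^2*(q + 2)*(q + 3)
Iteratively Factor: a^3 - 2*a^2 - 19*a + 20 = (a - 5)*(a^2 + 3*a - 4) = (a - 5)*(a + 4)*(a - 1)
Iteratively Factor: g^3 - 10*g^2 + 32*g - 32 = (g - 4)*(g^2 - 6*g + 8) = (g - 4)*(g - 2)*(g - 4)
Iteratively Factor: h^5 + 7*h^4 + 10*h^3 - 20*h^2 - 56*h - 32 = (h + 1)*(h^4 + 6*h^3 + 4*h^2 - 24*h - 32) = (h + 1)*(h + 2)*(h^3 + 4*h^2 - 4*h - 16) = (h + 1)*(h + 2)^2*(h^2 + 2*h - 8) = (h + 1)*(h + 2)^2*(h + 4)*(h - 2)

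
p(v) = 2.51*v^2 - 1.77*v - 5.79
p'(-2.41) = -13.87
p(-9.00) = 213.45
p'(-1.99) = -11.76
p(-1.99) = 7.67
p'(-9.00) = -46.95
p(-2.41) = 13.05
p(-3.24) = 26.29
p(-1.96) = 7.32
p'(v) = 5.02*v - 1.77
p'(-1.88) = -11.21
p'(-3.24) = -18.03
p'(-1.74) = -10.50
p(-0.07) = -5.65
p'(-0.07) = -2.12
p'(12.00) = 58.47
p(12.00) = 334.41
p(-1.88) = 6.41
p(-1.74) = 4.89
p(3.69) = 21.86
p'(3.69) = 16.75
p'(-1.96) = -11.61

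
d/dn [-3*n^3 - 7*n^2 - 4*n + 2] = -9*n^2 - 14*n - 4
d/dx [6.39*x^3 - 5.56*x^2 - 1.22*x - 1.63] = 19.17*x^2 - 11.12*x - 1.22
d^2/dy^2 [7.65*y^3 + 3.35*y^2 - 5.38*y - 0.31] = 45.9*y + 6.7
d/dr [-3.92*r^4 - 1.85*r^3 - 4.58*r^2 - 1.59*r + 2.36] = -15.68*r^3 - 5.55*r^2 - 9.16*r - 1.59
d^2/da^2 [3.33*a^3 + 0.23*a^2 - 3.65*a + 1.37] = 19.98*a + 0.46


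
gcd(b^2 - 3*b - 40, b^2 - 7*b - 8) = b - 8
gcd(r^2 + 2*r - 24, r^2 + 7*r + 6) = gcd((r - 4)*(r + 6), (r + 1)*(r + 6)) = r + 6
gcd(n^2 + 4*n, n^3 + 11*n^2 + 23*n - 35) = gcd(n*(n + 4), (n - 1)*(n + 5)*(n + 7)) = 1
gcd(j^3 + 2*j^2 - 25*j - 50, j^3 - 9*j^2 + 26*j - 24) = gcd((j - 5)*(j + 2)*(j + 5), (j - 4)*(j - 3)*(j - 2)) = 1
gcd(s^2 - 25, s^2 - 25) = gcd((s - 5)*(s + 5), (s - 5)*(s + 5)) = s^2 - 25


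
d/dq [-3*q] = -3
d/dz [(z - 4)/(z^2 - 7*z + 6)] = (z^2 - 7*z - (z - 4)*(2*z - 7) + 6)/(z^2 - 7*z + 6)^2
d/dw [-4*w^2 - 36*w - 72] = -8*w - 36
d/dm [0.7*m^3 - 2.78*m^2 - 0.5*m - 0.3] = 2.1*m^2 - 5.56*m - 0.5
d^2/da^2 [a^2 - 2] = 2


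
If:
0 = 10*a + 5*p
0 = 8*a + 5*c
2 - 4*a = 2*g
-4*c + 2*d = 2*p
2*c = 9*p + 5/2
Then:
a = 25/148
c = -10/37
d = -65/74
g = 49/74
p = -25/74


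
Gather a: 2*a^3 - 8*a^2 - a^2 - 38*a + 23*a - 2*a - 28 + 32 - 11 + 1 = 2*a^3 - 9*a^2 - 17*a - 6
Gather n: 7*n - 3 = 7*n - 3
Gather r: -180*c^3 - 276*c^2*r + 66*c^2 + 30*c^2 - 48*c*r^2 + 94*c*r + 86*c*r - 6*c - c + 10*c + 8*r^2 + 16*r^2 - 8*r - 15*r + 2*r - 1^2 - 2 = -180*c^3 + 96*c^2 + 3*c + r^2*(24 - 48*c) + r*(-276*c^2 + 180*c - 21) - 3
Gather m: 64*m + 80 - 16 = 64*m + 64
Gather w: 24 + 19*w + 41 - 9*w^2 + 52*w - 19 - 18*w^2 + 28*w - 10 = -27*w^2 + 99*w + 36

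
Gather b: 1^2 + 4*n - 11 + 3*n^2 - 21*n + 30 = 3*n^2 - 17*n + 20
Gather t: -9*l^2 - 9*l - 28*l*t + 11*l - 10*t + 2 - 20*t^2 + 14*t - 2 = -9*l^2 + 2*l - 20*t^2 + t*(4 - 28*l)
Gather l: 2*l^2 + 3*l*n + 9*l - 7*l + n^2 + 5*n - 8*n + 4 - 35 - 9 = 2*l^2 + l*(3*n + 2) + n^2 - 3*n - 40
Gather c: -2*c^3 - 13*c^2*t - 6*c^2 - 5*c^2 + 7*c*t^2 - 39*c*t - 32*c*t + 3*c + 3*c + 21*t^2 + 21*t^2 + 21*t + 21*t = -2*c^3 + c^2*(-13*t - 11) + c*(7*t^2 - 71*t + 6) + 42*t^2 + 42*t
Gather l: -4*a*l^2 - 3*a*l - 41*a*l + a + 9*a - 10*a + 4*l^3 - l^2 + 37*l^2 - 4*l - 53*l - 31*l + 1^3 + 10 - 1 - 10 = 4*l^3 + l^2*(36 - 4*a) + l*(-44*a - 88)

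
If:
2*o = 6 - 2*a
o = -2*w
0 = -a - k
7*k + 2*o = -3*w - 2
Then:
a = 7/15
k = -7/15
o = 38/15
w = -19/15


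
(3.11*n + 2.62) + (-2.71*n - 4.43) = 0.4*n - 1.81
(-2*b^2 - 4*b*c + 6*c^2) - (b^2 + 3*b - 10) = -3*b^2 - 4*b*c - 3*b + 6*c^2 + 10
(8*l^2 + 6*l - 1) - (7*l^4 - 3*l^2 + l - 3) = -7*l^4 + 11*l^2 + 5*l + 2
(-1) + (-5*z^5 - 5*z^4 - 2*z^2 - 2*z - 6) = -5*z^5 - 5*z^4 - 2*z^2 - 2*z - 7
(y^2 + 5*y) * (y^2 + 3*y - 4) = y^4 + 8*y^3 + 11*y^2 - 20*y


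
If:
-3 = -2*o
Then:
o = 3/2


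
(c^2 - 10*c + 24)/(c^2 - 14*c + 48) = (c - 4)/(c - 8)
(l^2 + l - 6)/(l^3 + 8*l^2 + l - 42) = 1/(l + 7)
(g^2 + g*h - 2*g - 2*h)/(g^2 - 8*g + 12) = (g + h)/(g - 6)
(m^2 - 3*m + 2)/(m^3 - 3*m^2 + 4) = (m - 1)/(m^2 - m - 2)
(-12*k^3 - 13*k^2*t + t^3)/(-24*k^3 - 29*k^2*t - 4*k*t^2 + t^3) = (-4*k + t)/(-8*k + t)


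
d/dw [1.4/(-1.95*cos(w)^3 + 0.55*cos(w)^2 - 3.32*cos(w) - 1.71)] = (-8.19*cos(w)^2 + 1.54*cos(w) - 4.648)*sin(w)/(1.95*cos(w)^3 - 0.55*cos(w)^2 + 3.32*cos(w) + 1.71)^2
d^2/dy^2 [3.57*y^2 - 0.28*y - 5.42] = 7.14000000000000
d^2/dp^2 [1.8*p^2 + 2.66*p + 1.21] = 3.60000000000000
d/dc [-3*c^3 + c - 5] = 1 - 9*c^2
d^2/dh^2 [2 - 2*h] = 0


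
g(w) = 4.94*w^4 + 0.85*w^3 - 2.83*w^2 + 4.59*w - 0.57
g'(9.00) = 14565.24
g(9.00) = 32842.50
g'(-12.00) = -33705.57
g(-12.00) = 100503.87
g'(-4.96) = -2315.80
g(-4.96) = 2793.20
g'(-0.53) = 5.36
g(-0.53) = -3.53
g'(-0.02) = 4.70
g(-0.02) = -0.66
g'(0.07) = 4.21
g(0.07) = -0.26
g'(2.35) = 261.81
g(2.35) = 156.28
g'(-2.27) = -200.56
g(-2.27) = 95.65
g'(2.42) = 285.87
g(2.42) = 175.44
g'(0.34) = 3.74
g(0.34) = 0.76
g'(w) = 19.76*w^3 + 2.55*w^2 - 5.66*w + 4.59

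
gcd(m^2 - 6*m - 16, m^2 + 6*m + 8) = m + 2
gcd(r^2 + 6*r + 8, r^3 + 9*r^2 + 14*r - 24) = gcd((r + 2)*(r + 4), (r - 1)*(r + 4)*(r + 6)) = r + 4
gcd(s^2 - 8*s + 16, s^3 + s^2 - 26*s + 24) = s - 4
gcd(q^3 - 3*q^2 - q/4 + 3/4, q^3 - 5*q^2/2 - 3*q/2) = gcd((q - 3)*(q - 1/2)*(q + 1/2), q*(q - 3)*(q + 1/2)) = q^2 - 5*q/2 - 3/2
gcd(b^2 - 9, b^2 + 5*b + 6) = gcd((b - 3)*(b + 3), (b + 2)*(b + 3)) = b + 3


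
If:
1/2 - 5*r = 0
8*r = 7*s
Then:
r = 1/10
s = 4/35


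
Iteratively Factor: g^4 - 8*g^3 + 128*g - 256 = (g + 4)*(g^3 - 12*g^2 + 48*g - 64) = (g - 4)*(g + 4)*(g^2 - 8*g + 16) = (g - 4)^2*(g + 4)*(g - 4)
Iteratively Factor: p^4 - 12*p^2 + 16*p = (p - 2)*(p^3 + 2*p^2 - 8*p) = (p - 2)^2*(p^2 + 4*p) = (p - 2)^2*(p + 4)*(p)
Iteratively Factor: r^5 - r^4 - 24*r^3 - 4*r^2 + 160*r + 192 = (r + 3)*(r^4 - 4*r^3 - 12*r^2 + 32*r + 64) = (r - 4)*(r + 3)*(r^3 - 12*r - 16) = (r - 4)*(r + 2)*(r + 3)*(r^2 - 2*r - 8) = (r - 4)^2*(r + 2)*(r + 3)*(r + 2)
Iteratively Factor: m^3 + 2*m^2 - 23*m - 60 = (m + 4)*(m^2 - 2*m - 15) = (m - 5)*(m + 4)*(m + 3)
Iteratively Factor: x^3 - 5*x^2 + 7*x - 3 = (x - 1)*(x^2 - 4*x + 3) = (x - 1)^2*(x - 3)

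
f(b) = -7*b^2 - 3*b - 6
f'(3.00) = -45.00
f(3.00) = -78.00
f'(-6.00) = 81.00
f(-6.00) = -240.00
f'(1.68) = -26.52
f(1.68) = -30.80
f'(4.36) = -64.04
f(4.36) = -152.15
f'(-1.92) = 23.88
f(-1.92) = -26.04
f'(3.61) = -53.54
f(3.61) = -108.05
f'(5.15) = -75.10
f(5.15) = -207.11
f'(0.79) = -14.06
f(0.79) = -12.74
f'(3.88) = -57.32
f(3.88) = -123.02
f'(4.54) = -66.56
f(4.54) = -163.90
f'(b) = -14*b - 3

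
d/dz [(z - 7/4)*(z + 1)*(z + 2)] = 3*z^2 + 5*z/2 - 13/4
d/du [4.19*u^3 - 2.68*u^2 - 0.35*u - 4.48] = 12.57*u^2 - 5.36*u - 0.35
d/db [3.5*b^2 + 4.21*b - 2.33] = 7.0*b + 4.21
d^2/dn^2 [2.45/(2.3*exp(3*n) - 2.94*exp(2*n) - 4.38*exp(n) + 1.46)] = ((-50.715*exp(2*n) + 28.812*exp(n) + 10.731)*(2.3*exp(3*n) - 2.94*exp(2*n) - 4.38*exp(n) + 1.46) + 2.45*(-13.8*exp(2*n) + 11.76*exp(n) + 8.76)*(-6.9*exp(2*n) + 5.88*exp(n) + 4.38)*exp(n))*exp(n)/(2.3*exp(3*n) - 2.94*exp(2*n) - 4.38*exp(n) + 1.46)^3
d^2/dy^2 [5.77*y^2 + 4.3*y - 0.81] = 11.5400000000000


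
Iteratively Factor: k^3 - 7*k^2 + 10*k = (k - 2)*(k^2 - 5*k) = (k - 5)*(k - 2)*(k)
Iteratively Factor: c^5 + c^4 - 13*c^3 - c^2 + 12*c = (c - 1)*(c^4 + 2*c^3 - 11*c^2 - 12*c) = (c - 1)*(c + 4)*(c^3 - 2*c^2 - 3*c) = (c - 1)*(c + 1)*(c + 4)*(c^2 - 3*c) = c*(c - 1)*(c + 1)*(c + 4)*(c - 3)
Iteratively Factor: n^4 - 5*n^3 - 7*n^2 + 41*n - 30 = (n - 2)*(n^3 - 3*n^2 - 13*n + 15) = (n - 2)*(n - 1)*(n^2 - 2*n - 15) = (n - 5)*(n - 2)*(n - 1)*(n + 3)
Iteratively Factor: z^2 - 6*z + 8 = (z - 4)*(z - 2)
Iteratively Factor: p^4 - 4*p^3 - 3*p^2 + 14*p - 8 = (p + 2)*(p^3 - 6*p^2 + 9*p - 4) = (p - 4)*(p + 2)*(p^2 - 2*p + 1) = (p - 4)*(p - 1)*(p + 2)*(p - 1)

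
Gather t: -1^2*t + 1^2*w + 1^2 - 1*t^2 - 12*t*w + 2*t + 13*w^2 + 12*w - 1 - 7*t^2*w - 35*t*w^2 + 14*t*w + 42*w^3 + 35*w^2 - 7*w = t^2*(-7*w - 1) + t*(-35*w^2 + 2*w + 1) + 42*w^3 + 48*w^2 + 6*w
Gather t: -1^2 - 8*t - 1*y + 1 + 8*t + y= 0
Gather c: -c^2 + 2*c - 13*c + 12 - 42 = -c^2 - 11*c - 30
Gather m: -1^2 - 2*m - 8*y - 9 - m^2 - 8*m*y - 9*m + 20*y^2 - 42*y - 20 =-m^2 + m*(-8*y - 11) + 20*y^2 - 50*y - 30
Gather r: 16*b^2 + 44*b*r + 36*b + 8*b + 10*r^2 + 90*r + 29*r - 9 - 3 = 16*b^2 + 44*b + 10*r^2 + r*(44*b + 119) - 12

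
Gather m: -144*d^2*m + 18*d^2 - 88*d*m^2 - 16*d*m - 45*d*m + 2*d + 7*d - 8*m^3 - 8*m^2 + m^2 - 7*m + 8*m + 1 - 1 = 18*d^2 + 9*d - 8*m^3 + m^2*(-88*d - 7) + m*(-144*d^2 - 61*d + 1)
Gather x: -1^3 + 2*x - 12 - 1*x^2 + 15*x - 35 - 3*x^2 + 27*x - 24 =-4*x^2 + 44*x - 72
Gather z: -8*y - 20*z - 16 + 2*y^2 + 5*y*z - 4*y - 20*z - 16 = 2*y^2 - 12*y + z*(5*y - 40) - 32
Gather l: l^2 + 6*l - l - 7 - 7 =l^2 + 5*l - 14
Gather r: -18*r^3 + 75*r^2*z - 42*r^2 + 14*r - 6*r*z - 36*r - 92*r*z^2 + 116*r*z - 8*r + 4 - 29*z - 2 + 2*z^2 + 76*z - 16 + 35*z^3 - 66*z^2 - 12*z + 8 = -18*r^3 + r^2*(75*z - 42) + r*(-92*z^2 + 110*z - 30) + 35*z^3 - 64*z^2 + 35*z - 6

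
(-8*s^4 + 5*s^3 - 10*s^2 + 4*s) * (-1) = 8*s^4 - 5*s^3 + 10*s^2 - 4*s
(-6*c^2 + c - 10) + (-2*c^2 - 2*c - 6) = -8*c^2 - c - 16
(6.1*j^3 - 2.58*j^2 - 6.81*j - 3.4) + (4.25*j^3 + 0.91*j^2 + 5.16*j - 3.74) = 10.35*j^3 - 1.67*j^2 - 1.65*j - 7.14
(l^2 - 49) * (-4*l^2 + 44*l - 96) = -4*l^4 + 44*l^3 + 100*l^2 - 2156*l + 4704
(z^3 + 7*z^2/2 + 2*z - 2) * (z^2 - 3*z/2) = z^5 + 2*z^4 - 13*z^3/4 - 5*z^2 + 3*z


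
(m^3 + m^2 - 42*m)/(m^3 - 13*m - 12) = m*(-m^2 - m + 42)/(-m^3 + 13*m + 12)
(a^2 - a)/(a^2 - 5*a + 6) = a*(a - 1)/(a^2 - 5*a + 6)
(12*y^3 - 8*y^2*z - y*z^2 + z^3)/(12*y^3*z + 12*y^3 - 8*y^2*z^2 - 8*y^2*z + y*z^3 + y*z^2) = (6*y^2 - y*z - z^2)/(y*(6*y*z + 6*y - z^2 - z))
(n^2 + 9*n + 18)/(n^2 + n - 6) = (n + 6)/(n - 2)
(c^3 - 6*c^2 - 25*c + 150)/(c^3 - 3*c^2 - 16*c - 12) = (c^2 - 25)/(c^2 + 3*c + 2)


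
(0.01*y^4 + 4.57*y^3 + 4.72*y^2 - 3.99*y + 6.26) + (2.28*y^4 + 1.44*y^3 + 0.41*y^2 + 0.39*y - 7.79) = 2.29*y^4 + 6.01*y^3 + 5.13*y^2 - 3.6*y - 1.53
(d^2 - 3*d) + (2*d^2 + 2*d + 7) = 3*d^2 - d + 7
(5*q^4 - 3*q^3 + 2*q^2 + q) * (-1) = -5*q^4 + 3*q^3 - 2*q^2 - q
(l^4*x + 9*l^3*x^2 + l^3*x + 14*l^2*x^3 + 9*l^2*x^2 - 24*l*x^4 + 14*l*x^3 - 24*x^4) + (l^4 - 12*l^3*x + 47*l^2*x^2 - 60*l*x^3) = l^4*x + l^4 + 9*l^3*x^2 - 11*l^3*x + 14*l^2*x^3 + 56*l^2*x^2 - 24*l*x^4 - 46*l*x^3 - 24*x^4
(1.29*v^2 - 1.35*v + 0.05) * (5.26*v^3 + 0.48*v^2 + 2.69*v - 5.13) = 6.7854*v^5 - 6.4818*v^4 + 3.0851*v^3 - 10.2252*v^2 + 7.06*v - 0.2565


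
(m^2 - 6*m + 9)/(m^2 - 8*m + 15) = (m - 3)/(m - 5)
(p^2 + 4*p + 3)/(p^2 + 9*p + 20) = (p^2 + 4*p + 3)/(p^2 + 9*p + 20)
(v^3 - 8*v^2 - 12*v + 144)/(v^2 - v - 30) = (v^2 - 2*v - 24)/(v + 5)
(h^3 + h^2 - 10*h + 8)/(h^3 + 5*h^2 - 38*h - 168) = (h^2 - 3*h + 2)/(h^2 + h - 42)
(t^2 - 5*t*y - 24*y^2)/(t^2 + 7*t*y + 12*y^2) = (t - 8*y)/(t + 4*y)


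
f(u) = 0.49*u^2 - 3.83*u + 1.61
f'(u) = 0.98*u - 3.83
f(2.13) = -4.32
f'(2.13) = -1.74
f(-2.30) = 13.01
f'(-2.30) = -6.08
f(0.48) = -0.12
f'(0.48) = -3.36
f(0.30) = 0.51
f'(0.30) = -3.54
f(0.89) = -1.41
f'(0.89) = -2.96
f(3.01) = -5.48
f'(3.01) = -0.88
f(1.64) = -3.35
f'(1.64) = -2.22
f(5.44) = -4.72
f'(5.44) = 1.50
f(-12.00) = 118.13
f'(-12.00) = -15.59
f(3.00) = -5.47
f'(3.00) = -0.89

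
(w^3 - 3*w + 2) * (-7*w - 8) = -7*w^4 - 8*w^3 + 21*w^2 + 10*w - 16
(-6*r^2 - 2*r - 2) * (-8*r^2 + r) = 48*r^4 + 10*r^3 + 14*r^2 - 2*r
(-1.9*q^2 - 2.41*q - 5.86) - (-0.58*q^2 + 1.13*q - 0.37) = -1.32*q^2 - 3.54*q - 5.49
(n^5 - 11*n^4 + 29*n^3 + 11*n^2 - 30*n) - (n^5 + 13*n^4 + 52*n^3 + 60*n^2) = -24*n^4 - 23*n^3 - 49*n^2 - 30*n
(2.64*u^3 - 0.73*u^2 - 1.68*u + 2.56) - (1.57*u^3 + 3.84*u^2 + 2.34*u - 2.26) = 1.07*u^3 - 4.57*u^2 - 4.02*u + 4.82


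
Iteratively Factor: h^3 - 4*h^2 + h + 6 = (h + 1)*(h^2 - 5*h + 6) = (h - 2)*(h + 1)*(h - 3)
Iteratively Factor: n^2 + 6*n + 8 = (n + 4)*(n + 2)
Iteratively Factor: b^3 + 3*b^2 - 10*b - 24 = (b + 4)*(b^2 - b - 6) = (b - 3)*(b + 4)*(b + 2)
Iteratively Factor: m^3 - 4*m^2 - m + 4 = (m - 4)*(m^2 - 1) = (m - 4)*(m - 1)*(m + 1)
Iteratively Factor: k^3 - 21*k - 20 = (k + 4)*(k^2 - 4*k - 5) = (k - 5)*(k + 4)*(k + 1)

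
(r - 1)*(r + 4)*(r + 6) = r^3 + 9*r^2 + 14*r - 24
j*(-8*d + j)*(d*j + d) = -8*d^2*j^2 - 8*d^2*j + d*j^3 + d*j^2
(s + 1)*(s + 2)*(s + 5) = s^3 + 8*s^2 + 17*s + 10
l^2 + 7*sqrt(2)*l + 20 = (l + 2*sqrt(2))*(l + 5*sqrt(2))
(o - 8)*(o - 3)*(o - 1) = o^3 - 12*o^2 + 35*o - 24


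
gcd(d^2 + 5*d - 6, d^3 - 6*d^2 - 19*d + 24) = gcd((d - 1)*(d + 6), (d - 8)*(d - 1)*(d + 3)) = d - 1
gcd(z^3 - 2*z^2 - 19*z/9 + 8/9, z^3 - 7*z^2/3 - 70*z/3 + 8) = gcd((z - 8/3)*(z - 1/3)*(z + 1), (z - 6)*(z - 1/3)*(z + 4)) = z - 1/3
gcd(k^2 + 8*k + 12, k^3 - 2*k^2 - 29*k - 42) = k + 2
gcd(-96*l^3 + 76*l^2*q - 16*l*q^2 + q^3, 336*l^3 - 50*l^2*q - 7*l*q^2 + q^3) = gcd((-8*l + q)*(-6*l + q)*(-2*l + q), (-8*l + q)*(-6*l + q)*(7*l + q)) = 48*l^2 - 14*l*q + q^2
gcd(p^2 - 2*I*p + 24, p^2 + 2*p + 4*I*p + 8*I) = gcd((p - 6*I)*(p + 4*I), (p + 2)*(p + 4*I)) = p + 4*I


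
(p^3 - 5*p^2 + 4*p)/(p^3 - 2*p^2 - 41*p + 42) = p*(p - 4)/(p^2 - p - 42)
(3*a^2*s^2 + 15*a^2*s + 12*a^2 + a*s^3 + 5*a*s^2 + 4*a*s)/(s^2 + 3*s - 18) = a*(3*a*s^2 + 15*a*s + 12*a + s^3 + 5*s^2 + 4*s)/(s^2 + 3*s - 18)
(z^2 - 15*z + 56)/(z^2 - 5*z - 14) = (z - 8)/(z + 2)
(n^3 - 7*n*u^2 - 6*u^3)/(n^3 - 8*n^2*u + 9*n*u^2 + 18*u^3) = (-n - 2*u)/(-n + 6*u)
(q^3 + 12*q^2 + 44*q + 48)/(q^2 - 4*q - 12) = (q^2 + 10*q + 24)/(q - 6)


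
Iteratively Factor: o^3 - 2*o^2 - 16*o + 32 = (o - 4)*(o^2 + 2*o - 8) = (o - 4)*(o + 4)*(o - 2)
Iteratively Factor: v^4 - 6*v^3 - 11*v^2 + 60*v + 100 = (v + 2)*(v^3 - 8*v^2 + 5*v + 50) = (v - 5)*(v + 2)*(v^2 - 3*v - 10) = (v - 5)^2*(v + 2)*(v + 2)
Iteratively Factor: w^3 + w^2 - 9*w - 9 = (w + 3)*(w^2 - 2*w - 3) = (w - 3)*(w + 3)*(w + 1)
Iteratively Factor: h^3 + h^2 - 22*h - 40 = (h - 5)*(h^2 + 6*h + 8) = (h - 5)*(h + 4)*(h + 2)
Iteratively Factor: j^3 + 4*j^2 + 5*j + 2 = (j + 1)*(j^2 + 3*j + 2) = (j + 1)*(j + 2)*(j + 1)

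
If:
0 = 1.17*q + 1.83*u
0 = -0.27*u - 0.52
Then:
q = 3.01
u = -1.93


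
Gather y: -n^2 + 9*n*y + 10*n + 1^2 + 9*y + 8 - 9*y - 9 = -n^2 + 9*n*y + 10*n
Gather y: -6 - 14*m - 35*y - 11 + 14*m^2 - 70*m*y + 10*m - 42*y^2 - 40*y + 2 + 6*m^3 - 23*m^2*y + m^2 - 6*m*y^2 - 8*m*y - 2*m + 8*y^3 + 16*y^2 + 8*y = 6*m^3 + 15*m^2 - 6*m + 8*y^3 + y^2*(-6*m - 26) + y*(-23*m^2 - 78*m - 67) - 15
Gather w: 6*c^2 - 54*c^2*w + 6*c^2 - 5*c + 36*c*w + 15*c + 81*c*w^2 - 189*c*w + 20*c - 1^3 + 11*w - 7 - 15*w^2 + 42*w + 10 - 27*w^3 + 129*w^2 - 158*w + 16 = 12*c^2 + 30*c - 27*w^3 + w^2*(81*c + 114) + w*(-54*c^2 - 153*c - 105) + 18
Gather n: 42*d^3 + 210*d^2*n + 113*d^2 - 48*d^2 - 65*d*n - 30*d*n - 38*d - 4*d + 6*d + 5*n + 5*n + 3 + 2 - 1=42*d^3 + 65*d^2 - 36*d + n*(210*d^2 - 95*d + 10) + 4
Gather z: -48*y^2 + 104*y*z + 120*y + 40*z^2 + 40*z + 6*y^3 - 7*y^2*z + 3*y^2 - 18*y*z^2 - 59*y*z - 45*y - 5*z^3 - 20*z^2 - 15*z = 6*y^3 - 45*y^2 + 75*y - 5*z^3 + z^2*(20 - 18*y) + z*(-7*y^2 + 45*y + 25)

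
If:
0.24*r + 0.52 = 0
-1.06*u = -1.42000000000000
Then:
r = -2.17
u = 1.34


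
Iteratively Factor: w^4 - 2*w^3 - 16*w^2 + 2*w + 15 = (w - 5)*(w^3 + 3*w^2 - w - 3) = (w - 5)*(w - 1)*(w^2 + 4*w + 3) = (w - 5)*(w - 1)*(w + 1)*(w + 3)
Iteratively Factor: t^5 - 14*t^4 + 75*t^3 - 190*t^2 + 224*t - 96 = (t - 4)*(t^4 - 10*t^3 + 35*t^2 - 50*t + 24) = (t - 4)*(t - 2)*(t^3 - 8*t^2 + 19*t - 12) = (t - 4)*(t - 3)*(t - 2)*(t^2 - 5*t + 4) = (t - 4)^2*(t - 3)*(t - 2)*(t - 1)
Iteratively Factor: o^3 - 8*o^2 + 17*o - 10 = (o - 5)*(o^2 - 3*o + 2) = (o - 5)*(o - 1)*(o - 2)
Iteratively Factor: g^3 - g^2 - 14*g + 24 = (g - 3)*(g^2 + 2*g - 8) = (g - 3)*(g - 2)*(g + 4)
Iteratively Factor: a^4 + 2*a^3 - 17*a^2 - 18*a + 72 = (a + 4)*(a^3 - 2*a^2 - 9*a + 18) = (a - 3)*(a + 4)*(a^2 + a - 6) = (a - 3)*(a - 2)*(a + 4)*(a + 3)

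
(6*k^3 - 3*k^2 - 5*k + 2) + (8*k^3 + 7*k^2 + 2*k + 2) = 14*k^3 + 4*k^2 - 3*k + 4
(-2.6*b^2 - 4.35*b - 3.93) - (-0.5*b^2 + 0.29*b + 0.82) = -2.1*b^2 - 4.64*b - 4.75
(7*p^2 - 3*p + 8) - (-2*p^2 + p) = 9*p^2 - 4*p + 8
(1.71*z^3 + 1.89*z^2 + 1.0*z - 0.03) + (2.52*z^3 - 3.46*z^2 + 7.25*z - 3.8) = 4.23*z^3 - 1.57*z^2 + 8.25*z - 3.83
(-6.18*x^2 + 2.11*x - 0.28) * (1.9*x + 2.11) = -11.742*x^3 - 9.0308*x^2 + 3.9201*x - 0.5908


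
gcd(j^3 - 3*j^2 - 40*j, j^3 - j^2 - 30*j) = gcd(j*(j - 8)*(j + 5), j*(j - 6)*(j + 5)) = j^2 + 5*j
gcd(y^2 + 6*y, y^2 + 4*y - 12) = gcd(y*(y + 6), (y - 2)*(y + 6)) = y + 6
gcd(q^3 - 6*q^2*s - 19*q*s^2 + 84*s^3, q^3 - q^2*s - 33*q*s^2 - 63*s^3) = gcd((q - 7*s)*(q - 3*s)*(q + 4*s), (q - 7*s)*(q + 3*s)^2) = q - 7*s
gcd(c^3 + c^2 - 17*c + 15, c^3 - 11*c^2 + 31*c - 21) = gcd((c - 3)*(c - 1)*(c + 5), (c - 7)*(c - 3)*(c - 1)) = c^2 - 4*c + 3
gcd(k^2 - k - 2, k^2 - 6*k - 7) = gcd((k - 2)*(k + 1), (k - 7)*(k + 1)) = k + 1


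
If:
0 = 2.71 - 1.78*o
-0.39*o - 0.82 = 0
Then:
No Solution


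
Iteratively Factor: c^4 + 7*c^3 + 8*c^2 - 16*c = (c - 1)*(c^3 + 8*c^2 + 16*c) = (c - 1)*(c + 4)*(c^2 + 4*c) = c*(c - 1)*(c + 4)*(c + 4)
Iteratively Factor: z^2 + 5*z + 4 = (z + 1)*(z + 4)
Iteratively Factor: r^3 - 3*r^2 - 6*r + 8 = (r + 2)*(r^2 - 5*r + 4) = (r - 4)*(r + 2)*(r - 1)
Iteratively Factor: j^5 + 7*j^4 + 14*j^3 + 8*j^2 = (j + 4)*(j^4 + 3*j^3 + 2*j^2) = (j + 2)*(j + 4)*(j^3 + j^2) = (j + 1)*(j + 2)*(j + 4)*(j^2) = j*(j + 1)*(j + 2)*(j + 4)*(j)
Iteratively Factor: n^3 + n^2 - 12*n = (n - 3)*(n^2 + 4*n) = n*(n - 3)*(n + 4)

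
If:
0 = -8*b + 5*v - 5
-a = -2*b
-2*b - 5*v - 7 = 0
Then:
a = -12/5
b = -6/5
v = -23/25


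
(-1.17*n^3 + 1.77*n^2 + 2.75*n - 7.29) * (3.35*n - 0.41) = -3.9195*n^4 + 6.4092*n^3 + 8.4868*n^2 - 25.549*n + 2.9889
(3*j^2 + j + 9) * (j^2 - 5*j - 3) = 3*j^4 - 14*j^3 - 5*j^2 - 48*j - 27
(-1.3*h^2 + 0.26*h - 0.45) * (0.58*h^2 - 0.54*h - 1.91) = -0.754*h^4 + 0.8528*h^3 + 2.0816*h^2 - 0.2536*h + 0.8595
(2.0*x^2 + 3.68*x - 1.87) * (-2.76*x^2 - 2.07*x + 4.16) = -5.52*x^4 - 14.2968*x^3 + 5.8636*x^2 + 19.1797*x - 7.7792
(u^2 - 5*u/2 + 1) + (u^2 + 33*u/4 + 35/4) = 2*u^2 + 23*u/4 + 39/4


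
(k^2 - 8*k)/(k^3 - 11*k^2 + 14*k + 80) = k/(k^2 - 3*k - 10)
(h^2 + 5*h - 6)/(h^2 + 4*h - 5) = (h + 6)/(h + 5)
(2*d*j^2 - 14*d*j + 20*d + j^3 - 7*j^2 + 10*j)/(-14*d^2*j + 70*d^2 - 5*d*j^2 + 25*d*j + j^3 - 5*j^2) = (2 - j)/(7*d - j)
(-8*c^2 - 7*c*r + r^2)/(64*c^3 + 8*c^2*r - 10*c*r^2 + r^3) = (c + r)/(-8*c^2 - 2*c*r + r^2)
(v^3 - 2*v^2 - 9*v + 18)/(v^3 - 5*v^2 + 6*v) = (v + 3)/v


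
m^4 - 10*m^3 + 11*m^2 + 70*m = m*(m - 7)*(m - 5)*(m + 2)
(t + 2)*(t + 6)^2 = t^3 + 14*t^2 + 60*t + 72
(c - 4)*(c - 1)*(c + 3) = c^3 - 2*c^2 - 11*c + 12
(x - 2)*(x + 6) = x^2 + 4*x - 12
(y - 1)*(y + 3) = y^2 + 2*y - 3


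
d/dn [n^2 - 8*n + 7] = 2*n - 8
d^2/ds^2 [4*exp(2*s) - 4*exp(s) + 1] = (16*exp(s) - 4)*exp(s)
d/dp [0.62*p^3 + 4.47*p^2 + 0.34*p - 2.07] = 1.86*p^2 + 8.94*p + 0.34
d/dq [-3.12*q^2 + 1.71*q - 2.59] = 1.71 - 6.24*q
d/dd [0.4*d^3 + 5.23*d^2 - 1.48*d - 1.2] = 1.2*d^2 + 10.46*d - 1.48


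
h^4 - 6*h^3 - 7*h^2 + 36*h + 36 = (h - 6)*(h - 3)*(h + 1)*(h + 2)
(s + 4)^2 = s^2 + 8*s + 16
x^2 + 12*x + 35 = (x + 5)*(x + 7)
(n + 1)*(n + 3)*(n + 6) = n^3 + 10*n^2 + 27*n + 18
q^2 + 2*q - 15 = (q - 3)*(q + 5)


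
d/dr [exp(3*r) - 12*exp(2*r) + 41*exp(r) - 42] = (3*exp(2*r) - 24*exp(r) + 41)*exp(r)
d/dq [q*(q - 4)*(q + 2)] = 3*q^2 - 4*q - 8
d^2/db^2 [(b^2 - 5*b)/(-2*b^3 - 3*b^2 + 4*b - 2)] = 2*(-4*b^6 + 60*b^5 + 66*b^4 + 101*b^3 - 102*b^2 - 90*b + 36)/(8*b^9 + 36*b^8 + 6*b^7 - 93*b^6 + 60*b^5 + 102*b^4 - 184*b^3 + 132*b^2 - 48*b + 8)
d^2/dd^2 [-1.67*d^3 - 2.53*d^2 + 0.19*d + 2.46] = -10.02*d - 5.06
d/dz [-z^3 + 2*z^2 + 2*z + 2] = -3*z^2 + 4*z + 2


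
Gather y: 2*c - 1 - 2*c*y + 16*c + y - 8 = 18*c + y*(1 - 2*c) - 9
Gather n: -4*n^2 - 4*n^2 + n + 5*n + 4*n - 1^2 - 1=-8*n^2 + 10*n - 2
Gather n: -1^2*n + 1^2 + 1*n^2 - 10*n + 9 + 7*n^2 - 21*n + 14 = 8*n^2 - 32*n + 24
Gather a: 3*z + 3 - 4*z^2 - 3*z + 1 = 4 - 4*z^2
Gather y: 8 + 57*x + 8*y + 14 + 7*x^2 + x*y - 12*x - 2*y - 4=7*x^2 + 45*x + y*(x + 6) + 18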